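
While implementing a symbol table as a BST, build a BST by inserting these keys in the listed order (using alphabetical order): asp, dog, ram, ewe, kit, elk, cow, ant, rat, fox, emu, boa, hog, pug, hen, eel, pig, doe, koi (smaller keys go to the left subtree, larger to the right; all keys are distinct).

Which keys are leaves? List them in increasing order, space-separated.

ant boa doe eel emu hen koi rat

Resulting structure (node: left, right):
  asp: L=ant, R=dog
  dog: L=cow, R=ram
  ram: L=ewe, R=rat
  ewe: L=elk, R=kit
  kit: L=fox, R=pug
  elk: L=eel, R=emu
  cow: L=boa, R=doe
  ant: L=–, R=–
  rat: L=–, R=–
  fox: L=–, R=hog
  emu: L=–, R=–
  boa: L=–, R=–
  hog: L=hen, R=–
  pug: L=pig, R=–
  hen: L=–, R=–
  eel: L=–, R=–
  pig: L=koi, R=–
  doe: L=–, R=–
  koi: L=–, R=–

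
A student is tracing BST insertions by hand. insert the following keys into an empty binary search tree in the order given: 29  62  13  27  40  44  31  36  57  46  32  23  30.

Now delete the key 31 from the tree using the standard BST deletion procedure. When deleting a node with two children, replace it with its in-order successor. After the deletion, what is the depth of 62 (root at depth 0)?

Insert 29: tree is empty, so 29 becomes the root.
Insert 62: 62 > 29 → go right. Place as right child of 29.
Insert 13: 13 < 29 → go left. Place as left child of 29.
Insert 27: 27 < 29 → go left; 27 > 13 → go right. Place as right child of 13.
Insert 40: 40 > 29 → go right; 40 < 62 → go left. Place as left child of 62.
Insert 44: 44 > 29 → go right; 44 < 62 → go left; 44 > 40 → go right. Place as right child of 40.
Insert 31: 31 > 29 → go right; 31 < 62 → go left; 31 < 40 → go left. Place as left child of 40.
Insert 36: 36 > 29 → go right; 36 < 62 → go left; 36 < 40 → go left; 36 > 31 → go right. Place as right child of 31.
Insert 57: 57 > 29 → go right; 57 < 62 → go left; 57 > 40 → go right; 57 > 44 → go right. Place as right child of 44.
Insert 46: 46 > 29 → go right; 46 < 62 → go left; 46 > 40 → go right; 46 > 44 → go right; 46 < 57 → go left. Place as left child of 57.
Insert 32: 32 > 29 → go right; 32 < 62 → go left; 32 < 40 → go left; 32 > 31 → go right; 32 < 36 → go left. Place as left child of 36.
Insert 23: 23 < 29 → go left; 23 > 13 → go right; 23 < 27 → go left. Place as left child of 27.
Insert 30: 30 > 29 → go right; 30 < 62 → go left; 30 < 40 → go left; 30 < 31 → go left. Place as left child of 31.

Delete 31 (two children — replace with in-order successor).
After deletion, path to 62: 29 → 62.

1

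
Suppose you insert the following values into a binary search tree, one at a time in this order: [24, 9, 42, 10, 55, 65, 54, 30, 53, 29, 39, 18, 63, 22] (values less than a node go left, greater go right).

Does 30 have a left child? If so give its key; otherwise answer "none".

Insert 24: tree is empty, so 24 becomes the root.
Insert 9: 9 < 24 → go left. Place as left child of 24.
Insert 42: 42 > 24 → go right. Place as right child of 24.
Insert 10: 10 < 24 → go left; 10 > 9 → go right. Place as right child of 9.
Insert 55: 55 > 24 → go right; 55 > 42 → go right. Place as right child of 42.
Insert 65: 65 > 24 → go right; 65 > 42 → go right; 65 > 55 → go right. Place as right child of 55.
Insert 54: 54 > 24 → go right; 54 > 42 → go right; 54 < 55 → go left. Place as left child of 55.
Insert 30: 30 > 24 → go right; 30 < 42 → go left. Place as left child of 42.
Insert 53: 53 > 24 → go right; 53 > 42 → go right; 53 < 55 → go left; 53 < 54 → go left. Place as left child of 54.
Insert 29: 29 > 24 → go right; 29 < 42 → go left; 29 < 30 → go left. Place as left child of 30.
Insert 39: 39 > 24 → go right; 39 < 42 → go left; 39 > 30 → go right. Place as right child of 30.
Insert 18: 18 < 24 → go left; 18 > 9 → go right; 18 > 10 → go right. Place as right child of 10.
Insert 63: 63 > 24 → go right; 63 > 42 → go right; 63 > 55 → go right; 63 < 65 → go left. Place as left child of 65.
Insert 22: 22 < 24 → go left; 22 > 9 → go right; 22 > 10 → go right; 22 > 18 → go right. Place as right child of 18.

29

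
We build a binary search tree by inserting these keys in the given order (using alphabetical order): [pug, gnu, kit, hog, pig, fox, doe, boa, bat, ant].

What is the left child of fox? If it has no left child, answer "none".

Insert pug: tree is empty, so pug becomes the root.
Insert gnu: gnu < pug → go left. Place as left child of pug.
Insert kit: kit < pug → go left; kit > gnu → go right. Place as right child of gnu.
Insert hog: hog < pug → go left; hog > gnu → go right; hog < kit → go left. Place as left child of kit.
Insert pig: pig < pug → go left; pig > gnu → go right; pig > kit → go right. Place as right child of kit.
Insert fox: fox < pug → go left; fox < gnu → go left. Place as left child of gnu.
Insert doe: doe < pug → go left; doe < gnu → go left; doe < fox → go left. Place as left child of fox.
Insert boa: boa < pug → go left; boa < gnu → go left; boa < fox → go left; boa < doe → go left. Place as left child of doe.
Insert bat: bat < pug → go left; bat < gnu → go left; bat < fox → go left; bat < doe → go left; bat < boa → go left. Place as left child of boa.
Insert ant: ant < pug → go left; ant < gnu → go left; ant < fox → go left; ant < doe → go left; ant < boa → go left; ant < bat → go left. Place as left child of bat.

doe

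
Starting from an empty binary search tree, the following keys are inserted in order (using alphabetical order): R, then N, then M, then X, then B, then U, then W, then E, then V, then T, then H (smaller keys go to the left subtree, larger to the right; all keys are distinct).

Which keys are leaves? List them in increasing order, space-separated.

R: root
N: left child of R (depth 1)
M: left child of N (depth 2)
X: right child of R (depth 1)
B: left child of M (depth 3)
U: left child of X (depth 2)
W: right child of U (depth 3)
E: right child of B (depth 4)
V: left child of W (depth 4)
T: left child of U (depth 3)
H: right child of E (depth 5)

H T V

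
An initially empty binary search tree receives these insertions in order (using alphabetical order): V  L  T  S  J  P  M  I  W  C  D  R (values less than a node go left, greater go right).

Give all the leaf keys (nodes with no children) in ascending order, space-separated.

D M R W

Insert V: tree is empty, so V becomes the root.
Insert L: L < V → go left. Place as left child of V.
Insert T: T < V → go left; T > L → go right. Place as right child of L.
Insert S: S < V → go left; S > L → go right; S < T → go left. Place as left child of T.
Insert J: J < V → go left; J < L → go left. Place as left child of L.
Insert P: P < V → go left; P > L → go right; P < T → go left; P < S → go left. Place as left child of S.
Insert M: M < V → go left; M > L → go right; M < T → go left; M < S → go left; M < P → go left. Place as left child of P.
Insert I: I < V → go left; I < L → go left; I < J → go left. Place as left child of J.
Insert W: W > V → go right. Place as right child of V.
Insert C: C < V → go left; C < L → go left; C < J → go left; C < I → go left. Place as left child of I.
Insert D: D < V → go left; D < L → go left; D < J → go left; D < I → go left; D > C → go right. Place as right child of C.
Insert R: R < V → go left; R > L → go right; R < T → go left; R < S → go left; R > P → go right. Place as right child of P.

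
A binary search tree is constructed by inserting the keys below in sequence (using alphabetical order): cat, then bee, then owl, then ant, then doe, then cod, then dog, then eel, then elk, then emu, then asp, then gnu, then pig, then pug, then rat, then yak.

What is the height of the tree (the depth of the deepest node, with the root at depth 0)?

7

Resulting structure (node: left, right):
  cat: L=bee, R=owl
  bee: L=ant, R=–
  owl: L=doe, R=pig
  ant: L=–, R=asp
  doe: L=cod, R=dog
  cod: L=–, R=–
  dog: L=–, R=eel
  eel: L=–, R=elk
  elk: L=–, R=emu
  emu: L=–, R=gnu
  asp: L=–, R=–
  gnu: L=–, R=–
  pig: L=–, R=pug
  pug: L=–, R=rat
  rat: L=–, R=yak
  yak: L=–, R=–

The deepest node is gnu at depth 7.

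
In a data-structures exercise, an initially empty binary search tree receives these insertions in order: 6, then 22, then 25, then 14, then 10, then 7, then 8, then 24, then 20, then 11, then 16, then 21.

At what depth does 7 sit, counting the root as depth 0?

4

6: root
22: right child of 6 (depth 1)
25: right child of 22 (depth 2)
14: left child of 22 (depth 2)
10: left child of 14 (depth 3)
7: left child of 10 (depth 4)
8: right child of 7 (depth 5)
24: left child of 25 (depth 3)
20: right child of 14 (depth 3)
11: right child of 10 (depth 4)
16: left child of 20 (depth 4)
21: right child of 20 (depth 4)

Path to 7: 6 → 22 → 14 → 10 → 7, which is 4 edges.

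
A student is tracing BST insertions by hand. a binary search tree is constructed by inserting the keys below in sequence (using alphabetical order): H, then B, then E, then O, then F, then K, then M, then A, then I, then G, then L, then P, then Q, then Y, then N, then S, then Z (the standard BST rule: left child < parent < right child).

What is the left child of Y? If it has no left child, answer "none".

S

Insert H: tree is empty, so H becomes the root.
Insert B: B < H → go left. Place as left child of H.
Insert E: E < H → go left; E > B → go right. Place as right child of B.
Insert O: O > H → go right. Place as right child of H.
Insert F: F < H → go left; F > B → go right; F > E → go right. Place as right child of E.
Insert K: K > H → go right; K < O → go left. Place as left child of O.
Insert M: M > H → go right; M < O → go left; M > K → go right. Place as right child of K.
Insert A: A < H → go left; A < B → go left. Place as left child of B.
Insert I: I > H → go right; I < O → go left; I < K → go left. Place as left child of K.
Insert G: G < H → go left; G > B → go right; G > E → go right; G > F → go right. Place as right child of F.
Insert L: L > H → go right; L < O → go left; L > K → go right; L < M → go left. Place as left child of M.
Insert P: P > H → go right; P > O → go right. Place as right child of O.
Insert Q: Q > H → go right; Q > O → go right; Q > P → go right. Place as right child of P.
Insert Y: Y > H → go right; Y > O → go right; Y > P → go right; Y > Q → go right. Place as right child of Q.
Insert N: N > H → go right; N < O → go left; N > K → go right; N > M → go right. Place as right child of M.
Insert S: S > H → go right; S > O → go right; S > P → go right; S > Q → go right; S < Y → go left. Place as left child of Y.
Insert Z: Z > H → go right; Z > O → go right; Z > P → go right; Z > Q → go right; Z > Y → go right. Place as right child of Y.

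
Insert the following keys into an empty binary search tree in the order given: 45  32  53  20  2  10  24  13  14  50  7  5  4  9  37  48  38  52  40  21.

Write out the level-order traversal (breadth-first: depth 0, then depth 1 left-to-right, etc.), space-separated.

Insert 45: tree is empty, so 45 becomes the root.
Insert 32: 32 < 45 → go left. Place as left child of 45.
Insert 53: 53 > 45 → go right. Place as right child of 45.
Insert 20: 20 < 45 → go left; 20 < 32 → go left. Place as left child of 32.
Insert 2: 2 < 45 → go left; 2 < 32 → go left; 2 < 20 → go left. Place as left child of 20.
Insert 10: 10 < 45 → go left; 10 < 32 → go left; 10 < 20 → go left; 10 > 2 → go right. Place as right child of 2.
Insert 24: 24 < 45 → go left; 24 < 32 → go left; 24 > 20 → go right. Place as right child of 20.
Insert 13: 13 < 45 → go left; 13 < 32 → go left; 13 < 20 → go left; 13 > 2 → go right; 13 > 10 → go right. Place as right child of 10.
Insert 14: 14 < 45 → go left; 14 < 32 → go left; 14 < 20 → go left; 14 > 2 → go right; 14 > 10 → go right; 14 > 13 → go right. Place as right child of 13.
Insert 50: 50 > 45 → go right; 50 < 53 → go left. Place as left child of 53.
Insert 7: 7 < 45 → go left; 7 < 32 → go left; 7 < 20 → go left; 7 > 2 → go right; 7 < 10 → go left. Place as left child of 10.
Insert 5: 5 < 45 → go left; 5 < 32 → go left; 5 < 20 → go left; 5 > 2 → go right; 5 < 10 → go left; 5 < 7 → go left. Place as left child of 7.
Insert 4: 4 < 45 → go left; 4 < 32 → go left; 4 < 20 → go left; 4 > 2 → go right; 4 < 10 → go left; 4 < 7 → go left; 4 < 5 → go left. Place as left child of 5.
Insert 9: 9 < 45 → go left; 9 < 32 → go left; 9 < 20 → go left; 9 > 2 → go right; 9 < 10 → go left; 9 > 7 → go right. Place as right child of 7.
Insert 37: 37 < 45 → go left; 37 > 32 → go right. Place as right child of 32.
Insert 48: 48 > 45 → go right; 48 < 53 → go left; 48 < 50 → go left. Place as left child of 50.
Insert 38: 38 < 45 → go left; 38 > 32 → go right; 38 > 37 → go right. Place as right child of 37.
Insert 52: 52 > 45 → go right; 52 < 53 → go left; 52 > 50 → go right. Place as right child of 50.
Insert 40: 40 < 45 → go left; 40 > 32 → go right; 40 > 37 → go right; 40 > 38 → go right. Place as right child of 38.
Insert 21: 21 < 45 → go left; 21 < 32 → go left; 21 > 20 → go right; 21 < 24 → go left. Place as left child of 24.

45 32 53 20 37 50 2 24 38 48 52 10 21 40 7 13 5 9 14 4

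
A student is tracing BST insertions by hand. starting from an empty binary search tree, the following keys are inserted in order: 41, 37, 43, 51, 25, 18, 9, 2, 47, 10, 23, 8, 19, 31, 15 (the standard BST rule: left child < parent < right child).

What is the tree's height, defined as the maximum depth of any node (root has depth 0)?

41: root
37: left child of 41 (depth 1)
43: right child of 41 (depth 1)
51: right child of 43 (depth 2)
25: left child of 37 (depth 2)
18: left child of 25 (depth 3)
9: left child of 18 (depth 4)
2: left child of 9 (depth 5)
47: left child of 51 (depth 3)
10: right child of 9 (depth 5)
23: right child of 18 (depth 4)
8: right child of 2 (depth 6)
19: left child of 23 (depth 5)
31: right child of 25 (depth 3)
15: right child of 10 (depth 6)

The deepest node is 8 at depth 6.

6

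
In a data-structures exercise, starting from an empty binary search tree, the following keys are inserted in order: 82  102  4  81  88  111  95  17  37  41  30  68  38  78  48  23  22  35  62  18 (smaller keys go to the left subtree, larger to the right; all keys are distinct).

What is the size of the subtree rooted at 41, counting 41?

Insert 82: tree is empty, so 82 becomes the root.
Insert 102: 102 > 82 → go right. Place as right child of 82.
Insert 4: 4 < 82 → go left. Place as left child of 82.
Insert 81: 81 < 82 → go left; 81 > 4 → go right. Place as right child of 4.
Insert 88: 88 > 82 → go right; 88 < 102 → go left. Place as left child of 102.
Insert 111: 111 > 82 → go right; 111 > 102 → go right. Place as right child of 102.
Insert 95: 95 > 82 → go right; 95 < 102 → go left; 95 > 88 → go right. Place as right child of 88.
Insert 17: 17 < 82 → go left; 17 > 4 → go right; 17 < 81 → go left. Place as left child of 81.
Insert 37: 37 < 82 → go left; 37 > 4 → go right; 37 < 81 → go left; 37 > 17 → go right. Place as right child of 17.
Insert 41: 41 < 82 → go left; 41 > 4 → go right; 41 < 81 → go left; 41 > 17 → go right; 41 > 37 → go right. Place as right child of 37.
Insert 30: 30 < 82 → go left; 30 > 4 → go right; 30 < 81 → go left; 30 > 17 → go right; 30 < 37 → go left. Place as left child of 37.
Insert 68: 68 < 82 → go left; 68 > 4 → go right; 68 < 81 → go left; 68 > 17 → go right; 68 > 37 → go right; 68 > 41 → go right. Place as right child of 41.
Insert 38: 38 < 82 → go left; 38 > 4 → go right; 38 < 81 → go left; 38 > 17 → go right; 38 > 37 → go right; 38 < 41 → go left. Place as left child of 41.
Insert 78: 78 < 82 → go left; 78 > 4 → go right; 78 < 81 → go left; 78 > 17 → go right; 78 > 37 → go right; 78 > 41 → go right; 78 > 68 → go right. Place as right child of 68.
Insert 48: 48 < 82 → go left; 48 > 4 → go right; 48 < 81 → go left; 48 > 17 → go right; 48 > 37 → go right; 48 > 41 → go right; 48 < 68 → go left. Place as left child of 68.
Insert 23: 23 < 82 → go left; 23 > 4 → go right; 23 < 81 → go left; 23 > 17 → go right; 23 < 37 → go left; 23 < 30 → go left. Place as left child of 30.
Insert 22: 22 < 82 → go left; 22 > 4 → go right; 22 < 81 → go left; 22 > 17 → go right; 22 < 37 → go left; 22 < 30 → go left; 22 < 23 → go left. Place as left child of 23.
Insert 35: 35 < 82 → go left; 35 > 4 → go right; 35 < 81 → go left; 35 > 17 → go right; 35 < 37 → go left; 35 > 30 → go right. Place as right child of 30.
Insert 62: 62 < 82 → go left; 62 > 4 → go right; 62 < 81 → go left; 62 > 17 → go right; 62 > 37 → go right; 62 > 41 → go right; 62 < 68 → go left; 62 > 48 → go right. Place as right child of 48.
Insert 18: 18 < 82 → go left; 18 > 4 → go right; 18 < 81 → go left; 18 > 17 → go right; 18 < 37 → go left; 18 < 30 → go left; 18 < 23 → go left; 18 < 22 → go left. Place as left child of 22.

Subtree rooted at 41 contains: 41, 38, 68, 48, 62, 78 — 6 nodes.

6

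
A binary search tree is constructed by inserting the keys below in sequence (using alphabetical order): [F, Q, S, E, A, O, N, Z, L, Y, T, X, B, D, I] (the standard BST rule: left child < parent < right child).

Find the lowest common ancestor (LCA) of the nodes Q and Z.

F: root
Q: right child of F (depth 1)
S: right child of Q (depth 2)
E: left child of F (depth 1)
A: left child of E (depth 2)
O: left child of Q (depth 2)
N: left child of O (depth 3)
Z: right child of S (depth 3)
L: left child of N (depth 4)
Y: left child of Z (depth 4)
T: left child of Y (depth 5)
X: right child of T (depth 6)
B: right child of A (depth 3)
D: right child of B (depth 4)
I: left child of L (depth 5)

Path to Q: F → Q
Path to Z: F → Q → S → Z
Q lies on both paths and is an ancestor of the other node.

Q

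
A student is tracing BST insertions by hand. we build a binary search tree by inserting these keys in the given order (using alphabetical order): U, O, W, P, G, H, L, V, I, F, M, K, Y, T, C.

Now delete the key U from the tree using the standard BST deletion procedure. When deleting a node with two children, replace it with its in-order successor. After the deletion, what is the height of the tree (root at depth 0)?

6

U: root
O: left child of U (depth 1)
W: right child of U (depth 1)
P: right child of O (depth 2)
G: left child of O (depth 2)
H: right child of G (depth 3)
L: right child of H (depth 4)
V: left child of W (depth 2)
I: left child of L (depth 5)
F: left child of G (depth 3)
M: right child of L (depth 5)
K: right child of I (depth 6)
Y: right child of W (depth 2)
T: right child of P (depth 3)
C: left child of F (depth 4)

Delete U (two children — replace with in-order successor).
After deletion, deepest node is K at depth 6.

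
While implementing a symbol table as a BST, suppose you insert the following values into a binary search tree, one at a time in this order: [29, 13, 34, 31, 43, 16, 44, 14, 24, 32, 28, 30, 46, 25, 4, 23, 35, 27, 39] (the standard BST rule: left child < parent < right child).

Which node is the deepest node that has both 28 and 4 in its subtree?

29: root
13: left child of 29 (depth 1)
34: right child of 29 (depth 1)
31: left child of 34 (depth 2)
43: right child of 34 (depth 2)
16: right child of 13 (depth 2)
44: right child of 43 (depth 3)
14: left child of 16 (depth 3)
24: right child of 16 (depth 3)
32: right child of 31 (depth 3)
28: right child of 24 (depth 4)
30: left child of 31 (depth 3)
46: right child of 44 (depth 4)
25: left child of 28 (depth 5)
4: left child of 13 (depth 2)
23: left child of 24 (depth 4)
35: left child of 43 (depth 3)
27: right child of 25 (depth 6)
39: right child of 35 (depth 4)

Path to 28: 29 → 13 → 16 → 24 → 28
Path to 4: 29 → 13 → 4
The paths share a prefix ending at 13, then split left and right.

13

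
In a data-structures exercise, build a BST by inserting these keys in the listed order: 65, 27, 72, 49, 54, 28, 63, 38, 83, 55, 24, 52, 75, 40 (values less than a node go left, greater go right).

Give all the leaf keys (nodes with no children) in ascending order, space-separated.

24 40 52 55 75

Insert 65: tree is empty, so 65 becomes the root.
Insert 27: 27 < 65 → go left. Place as left child of 65.
Insert 72: 72 > 65 → go right. Place as right child of 65.
Insert 49: 49 < 65 → go left; 49 > 27 → go right. Place as right child of 27.
Insert 54: 54 < 65 → go left; 54 > 27 → go right; 54 > 49 → go right. Place as right child of 49.
Insert 28: 28 < 65 → go left; 28 > 27 → go right; 28 < 49 → go left. Place as left child of 49.
Insert 63: 63 < 65 → go left; 63 > 27 → go right; 63 > 49 → go right; 63 > 54 → go right. Place as right child of 54.
Insert 38: 38 < 65 → go left; 38 > 27 → go right; 38 < 49 → go left; 38 > 28 → go right. Place as right child of 28.
Insert 83: 83 > 65 → go right; 83 > 72 → go right. Place as right child of 72.
Insert 55: 55 < 65 → go left; 55 > 27 → go right; 55 > 49 → go right; 55 > 54 → go right; 55 < 63 → go left. Place as left child of 63.
Insert 24: 24 < 65 → go left; 24 < 27 → go left. Place as left child of 27.
Insert 52: 52 < 65 → go left; 52 > 27 → go right; 52 > 49 → go right; 52 < 54 → go left. Place as left child of 54.
Insert 75: 75 > 65 → go right; 75 > 72 → go right; 75 < 83 → go left. Place as left child of 83.
Insert 40: 40 < 65 → go left; 40 > 27 → go right; 40 < 49 → go left; 40 > 28 → go right; 40 > 38 → go right. Place as right child of 38.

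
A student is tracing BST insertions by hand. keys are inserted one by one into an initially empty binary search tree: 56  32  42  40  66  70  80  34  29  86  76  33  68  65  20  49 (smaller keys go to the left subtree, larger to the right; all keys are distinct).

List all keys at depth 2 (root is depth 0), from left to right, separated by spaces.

29 42 65 70

Resulting structure (node: left, right):
  56: L=32, R=66
  32: L=29, R=42
  42: L=40, R=49
  40: L=34, R=–
  66: L=65, R=70
  70: L=68, R=80
  80: L=76, R=86
  34: L=33, R=–
  29: L=20, R=–
  86: L=–, R=–
  76: L=–, R=–
  33: L=–, R=–
  68: L=–, R=–
  65: L=–, R=–
  20: L=–, R=–
  49: L=–, R=–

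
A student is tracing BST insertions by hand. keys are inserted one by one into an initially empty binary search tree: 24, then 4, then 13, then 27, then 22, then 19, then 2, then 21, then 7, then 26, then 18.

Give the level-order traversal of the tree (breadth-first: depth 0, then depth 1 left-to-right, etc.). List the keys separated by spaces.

24 4 27 2 13 26 7 22 19 18 21

Resulting structure (node: left, right):
  24: L=4, R=27
  4: L=2, R=13
  13: L=7, R=22
  27: L=26, R=–
  22: L=19, R=–
  19: L=18, R=21
  2: L=–, R=–
  21: L=–, R=–
  7: L=–, R=–
  26: L=–, R=–
  18: L=–, R=–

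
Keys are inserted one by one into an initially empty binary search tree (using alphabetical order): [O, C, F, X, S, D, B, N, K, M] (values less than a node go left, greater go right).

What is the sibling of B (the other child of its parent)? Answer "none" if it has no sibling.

F

Insert O: tree is empty, so O becomes the root.
Insert C: C < O → go left. Place as left child of O.
Insert F: F < O → go left; F > C → go right. Place as right child of C.
Insert X: X > O → go right. Place as right child of O.
Insert S: S > O → go right; S < X → go left. Place as left child of X.
Insert D: D < O → go left; D > C → go right; D < F → go left. Place as left child of F.
Insert B: B < O → go left; B < C → go left. Place as left child of C.
Insert N: N < O → go left; N > C → go right; N > F → go right. Place as right child of F.
Insert K: K < O → go left; K > C → go right; K > F → go right; K < N → go left. Place as left child of N.
Insert M: M < O → go left; M > C → go right; M > F → go right; M < N → go left; M > K → go right. Place as right child of K.

B's parent is C; the other child of C is F.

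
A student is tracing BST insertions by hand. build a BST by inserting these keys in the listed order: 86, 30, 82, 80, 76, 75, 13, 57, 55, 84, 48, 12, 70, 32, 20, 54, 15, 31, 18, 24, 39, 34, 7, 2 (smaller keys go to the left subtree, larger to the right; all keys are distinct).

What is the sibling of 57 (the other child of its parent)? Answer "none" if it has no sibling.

86: root
30: left child of 86 (depth 1)
82: right child of 30 (depth 2)
80: left child of 82 (depth 3)
76: left child of 80 (depth 4)
75: left child of 76 (depth 5)
13: left child of 30 (depth 2)
57: left child of 75 (depth 6)
55: left child of 57 (depth 7)
84: right child of 82 (depth 3)
48: left child of 55 (depth 8)
12: left child of 13 (depth 3)
70: right child of 57 (depth 7)
32: left child of 48 (depth 9)
20: right child of 13 (depth 3)
54: right child of 48 (depth 9)
15: left child of 20 (depth 4)
31: left child of 32 (depth 10)
18: right child of 15 (depth 5)
24: right child of 20 (depth 4)
39: right child of 32 (depth 10)
34: left child of 39 (depth 11)
7: left child of 12 (depth 4)
2: left child of 7 (depth 5)

57's parent is 75, which has only one child.

none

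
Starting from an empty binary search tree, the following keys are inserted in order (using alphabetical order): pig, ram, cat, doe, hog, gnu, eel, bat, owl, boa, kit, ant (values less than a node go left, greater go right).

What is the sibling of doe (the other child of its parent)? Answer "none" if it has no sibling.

bat

pig: root
ram: right child of pig (depth 1)
cat: left child of pig (depth 1)
doe: right child of cat (depth 2)
hog: right child of doe (depth 3)
gnu: left child of hog (depth 4)
eel: left child of gnu (depth 5)
bat: left child of cat (depth 2)
owl: right child of hog (depth 4)
boa: right child of bat (depth 3)
kit: left child of owl (depth 5)
ant: left child of bat (depth 3)

doe's parent is cat; the other child of cat is bat.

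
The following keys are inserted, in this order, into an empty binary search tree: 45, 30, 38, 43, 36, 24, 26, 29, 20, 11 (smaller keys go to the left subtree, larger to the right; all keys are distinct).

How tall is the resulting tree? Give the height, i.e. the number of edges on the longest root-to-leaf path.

Insert 45: tree is empty, so 45 becomes the root.
Insert 30: 30 < 45 → go left. Place as left child of 45.
Insert 38: 38 < 45 → go left; 38 > 30 → go right. Place as right child of 30.
Insert 43: 43 < 45 → go left; 43 > 30 → go right; 43 > 38 → go right. Place as right child of 38.
Insert 36: 36 < 45 → go left; 36 > 30 → go right; 36 < 38 → go left. Place as left child of 38.
Insert 24: 24 < 45 → go left; 24 < 30 → go left. Place as left child of 30.
Insert 26: 26 < 45 → go left; 26 < 30 → go left; 26 > 24 → go right. Place as right child of 24.
Insert 29: 29 < 45 → go left; 29 < 30 → go left; 29 > 24 → go right; 29 > 26 → go right. Place as right child of 26.
Insert 20: 20 < 45 → go left; 20 < 30 → go left; 20 < 24 → go left. Place as left child of 24.
Insert 11: 11 < 45 → go left; 11 < 30 → go left; 11 < 24 → go left; 11 < 20 → go left. Place as left child of 20.

The deepest node is 29 at depth 4.

4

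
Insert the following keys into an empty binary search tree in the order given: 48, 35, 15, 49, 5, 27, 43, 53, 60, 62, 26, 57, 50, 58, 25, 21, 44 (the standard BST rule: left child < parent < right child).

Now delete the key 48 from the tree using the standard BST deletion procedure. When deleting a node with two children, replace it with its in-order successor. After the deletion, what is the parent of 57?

Insert 48: tree is empty, so 48 becomes the root.
Insert 35: 35 < 48 → go left. Place as left child of 48.
Insert 15: 15 < 48 → go left; 15 < 35 → go left. Place as left child of 35.
Insert 49: 49 > 48 → go right. Place as right child of 48.
Insert 5: 5 < 48 → go left; 5 < 35 → go left; 5 < 15 → go left. Place as left child of 15.
Insert 27: 27 < 48 → go left; 27 < 35 → go left; 27 > 15 → go right. Place as right child of 15.
Insert 43: 43 < 48 → go left; 43 > 35 → go right. Place as right child of 35.
Insert 53: 53 > 48 → go right; 53 > 49 → go right. Place as right child of 49.
Insert 60: 60 > 48 → go right; 60 > 49 → go right; 60 > 53 → go right. Place as right child of 53.
Insert 62: 62 > 48 → go right; 62 > 49 → go right; 62 > 53 → go right; 62 > 60 → go right. Place as right child of 60.
Insert 26: 26 < 48 → go left; 26 < 35 → go left; 26 > 15 → go right; 26 < 27 → go left. Place as left child of 27.
Insert 57: 57 > 48 → go right; 57 > 49 → go right; 57 > 53 → go right; 57 < 60 → go left. Place as left child of 60.
Insert 50: 50 > 48 → go right; 50 > 49 → go right; 50 < 53 → go left. Place as left child of 53.
Insert 58: 58 > 48 → go right; 58 > 49 → go right; 58 > 53 → go right; 58 < 60 → go left; 58 > 57 → go right. Place as right child of 57.
Insert 25: 25 < 48 → go left; 25 < 35 → go left; 25 > 15 → go right; 25 < 27 → go left; 25 < 26 → go left. Place as left child of 26.
Insert 21: 21 < 48 → go left; 21 < 35 → go left; 21 > 15 → go right; 21 < 27 → go left; 21 < 26 → go left; 21 < 25 → go left. Place as left child of 25.
Insert 44: 44 < 48 → go left; 44 > 35 → go right; 44 > 43 → go right. Place as right child of 43.

Delete 48 (two children — replace with in-order successor).
After deletion, 57's parent is 60.

60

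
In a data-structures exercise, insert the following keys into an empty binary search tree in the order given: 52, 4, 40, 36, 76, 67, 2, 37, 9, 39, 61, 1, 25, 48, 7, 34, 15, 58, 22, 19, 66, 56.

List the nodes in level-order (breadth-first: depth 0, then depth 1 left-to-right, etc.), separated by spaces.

52 4 76 2 40 67 1 36 48 61 9 37 58 66 7 25 39 56 15 34 22 19

Insert 52: tree is empty, so 52 becomes the root.
Insert 4: 4 < 52 → go left. Place as left child of 52.
Insert 40: 40 < 52 → go left; 40 > 4 → go right. Place as right child of 4.
Insert 36: 36 < 52 → go left; 36 > 4 → go right; 36 < 40 → go left. Place as left child of 40.
Insert 76: 76 > 52 → go right. Place as right child of 52.
Insert 67: 67 > 52 → go right; 67 < 76 → go left. Place as left child of 76.
Insert 2: 2 < 52 → go left; 2 < 4 → go left. Place as left child of 4.
Insert 37: 37 < 52 → go left; 37 > 4 → go right; 37 < 40 → go left; 37 > 36 → go right. Place as right child of 36.
Insert 9: 9 < 52 → go left; 9 > 4 → go right; 9 < 40 → go left; 9 < 36 → go left. Place as left child of 36.
Insert 39: 39 < 52 → go left; 39 > 4 → go right; 39 < 40 → go left; 39 > 36 → go right; 39 > 37 → go right. Place as right child of 37.
Insert 61: 61 > 52 → go right; 61 < 76 → go left; 61 < 67 → go left. Place as left child of 67.
Insert 1: 1 < 52 → go left; 1 < 4 → go left; 1 < 2 → go left. Place as left child of 2.
Insert 25: 25 < 52 → go left; 25 > 4 → go right; 25 < 40 → go left; 25 < 36 → go left; 25 > 9 → go right. Place as right child of 9.
Insert 48: 48 < 52 → go left; 48 > 4 → go right; 48 > 40 → go right. Place as right child of 40.
Insert 7: 7 < 52 → go left; 7 > 4 → go right; 7 < 40 → go left; 7 < 36 → go left; 7 < 9 → go left. Place as left child of 9.
Insert 34: 34 < 52 → go left; 34 > 4 → go right; 34 < 40 → go left; 34 < 36 → go left; 34 > 9 → go right; 34 > 25 → go right. Place as right child of 25.
Insert 15: 15 < 52 → go left; 15 > 4 → go right; 15 < 40 → go left; 15 < 36 → go left; 15 > 9 → go right; 15 < 25 → go left. Place as left child of 25.
Insert 58: 58 > 52 → go right; 58 < 76 → go left; 58 < 67 → go left; 58 < 61 → go left. Place as left child of 61.
Insert 22: 22 < 52 → go left; 22 > 4 → go right; 22 < 40 → go left; 22 < 36 → go left; 22 > 9 → go right; 22 < 25 → go left; 22 > 15 → go right. Place as right child of 15.
Insert 19: 19 < 52 → go left; 19 > 4 → go right; 19 < 40 → go left; 19 < 36 → go left; 19 > 9 → go right; 19 < 25 → go left; 19 > 15 → go right; 19 < 22 → go left. Place as left child of 22.
Insert 66: 66 > 52 → go right; 66 < 76 → go left; 66 < 67 → go left; 66 > 61 → go right. Place as right child of 61.
Insert 56: 56 > 52 → go right; 56 < 76 → go left; 56 < 67 → go left; 56 < 61 → go left; 56 < 58 → go left. Place as left child of 58.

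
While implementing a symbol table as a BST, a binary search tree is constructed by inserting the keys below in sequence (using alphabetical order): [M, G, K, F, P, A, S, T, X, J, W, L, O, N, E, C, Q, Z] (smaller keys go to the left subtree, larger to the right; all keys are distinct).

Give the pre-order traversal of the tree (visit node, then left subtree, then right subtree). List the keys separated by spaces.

M G F A E C K J L P O N S Q T X W Z

M: root
G: left child of M (depth 1)
K: right child of G (depth 2)
F: left child of G (depth 2)
P: right child of M (depth 1)
A: left child of F (depth 3)
S: right child of P (depth 2)
T: right child of S (depth 3)
X: right child of T (depth 4)
J: left child of K (depth 3)
W: left child of X (depth 5)
L: right child of K (depth 3)
O: left child of P (depth 2)
N: left child of O (depth 3)
E: right child of A (depth 4)
C: left child of E (depth 5)
Q: left child of S (depth 3)
Z: right child of X (depth 5)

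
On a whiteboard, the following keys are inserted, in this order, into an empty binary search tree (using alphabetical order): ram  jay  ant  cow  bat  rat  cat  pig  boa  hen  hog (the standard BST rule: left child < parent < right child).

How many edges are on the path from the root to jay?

1

Insert ram: tree is empty, so ram becomes the root.
Insert jay: jay < ram → go left. Place as left child of ram.
Insert ant: ant < ram → go left; ant < jay → go left. Place as left child of jay.
Insert cow: cow < ram → go left; cow < jay → go left; cow > ant → go right. Place as right child of ant.
Insert bat: bat < ram → go left; bat < jay → go left; bat > ant → go right; bat < cow → go left. Place as left child of cow.
Insert rat: rat > ram → go right. Place as right child of ram.
Insert cat: cat < ram → go left; cat < jay → go left; cat > ant → go right; cat < cow → go left; cat > bat → go right. Place as right child of bat.
Insert pig: pig < ram → go left; pig > jay → go right. Place as right child of jay.
Insert boa: boa < ram → go left; boa < jay → go left; boa > ant → go right; boa < cow → go left; boa > bat → go right; boa < cat → go left. Place as left child of cat.
Insert hen: hen < ram → go left; hen < jay → go left; hen > ant → go right; hen > cow → go right. Place as right child of cow.
Insert hog: hog < ram → go left; hog < jay → go left; hog > ant → go right; hog > cow → go right; hog > hen → go right. Place as right child of hen.

Path to jay: ram → jay, which is 1 edge.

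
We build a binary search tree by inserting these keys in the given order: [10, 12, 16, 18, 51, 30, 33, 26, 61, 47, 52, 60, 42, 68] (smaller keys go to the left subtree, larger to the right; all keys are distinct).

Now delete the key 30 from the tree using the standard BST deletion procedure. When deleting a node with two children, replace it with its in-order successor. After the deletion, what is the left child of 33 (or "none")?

Insert 10: tree is empty, so 10 becomes the root.
Insert 12: 12 > 10 → go right. Place as right child of 10.
Insert 16: 16 > 10 → go right; 16 > 12 → go right. Place as right child of 12.
Insert 18: 18 > 10 → go right; 18 > 12 → go right; 18 > 16 → go right. Place as right child of 16.
Insert 51: 51 > 10 → go right; 51 > 12 → go right; 51 > 16 → go right; 51 > 18 → go right. Place as right child of 18.
Insert 30: 30 > 10 → go right; 30 > 12 → go right; 30 > 16 → go right; 30 > 18 → go right; 30 < 51 → go left. Place as left child of 51.
Insert 33: 33 > 10 → go right; 33 > 12 → go right; 33 > 16 → go right; 33 > 18 → go right; 33 < 51 → go left; 33 > 30 → go right. Place as right child of 30.
Insert 26: 26 > 10 → go right; 26 > 12 → go right; 26 > 16 → go right; 26 > 18 → go right; 26 < 51 → go left; 26 < 30 → go left. Place as left child of 30.
Insert 61: 61 > 10 → go right; 61 > 12 → go right; 61 > 16 → go right; 61 > 18 → go right; 61 > 51 → go right. Place as right child of 51.
Insert 47: 47 > 10 → go right; 47 > 12 → go right; 47 > 16 → go right; 47 > 18 → go right; 47 < 51 → go left; 47 > 30 → go right; 47 > 33 → go right. Place as right child of 33.
Insert 52: 52 > 10 → go right; 52 > 12 → go right; 52 > 16 → go right; 52 > 18 → go right; 52 > 51 → go right; 52 < 61 → go left. Place as left child of 61.
Insert 60: 60 > 10 → go right; 60 > 12 → go right; 60 > 16 → go right; 60 > 18 → go right; 60 > 51 → go right; 60 < 61 → go left; 60 > 52 → go right. Place as right child of 52.
Insert 42: 42 > 10 → go right; 42 > 12 → go right; 42 > 16 → go right; 42 > 18 → go right; 42 < 51 → go left; 42 > 30 → go right; 42 > 33 → go right; 42 < 47 → go left. Place as left child of 47.
Insert 68: 68 > 10 → go right; 68 > 12 → go right; 68 > 16 → go right; 68 > 18 → go right; 68 > 51 → go right; 68 > 61 → go right. Place as right child of 61.

Delete 30 (two children — replace with in-order successor).
After deletion, 33's left child: 26.

26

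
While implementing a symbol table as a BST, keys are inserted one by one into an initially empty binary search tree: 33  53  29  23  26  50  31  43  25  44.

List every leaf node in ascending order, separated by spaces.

Insert 33: tree is empty, so 33 becomes the root.
Insert 53: 53 > 33 → go right. Place as right child of 33.
Insert 29: 29 < 33 → go left. Place as left child of 33.
Insert 23: 23 < 33 → go left; 23 < 29 → go left. Place as left child of 29.
Insert 26: 26 < 33 → go left; 26 < 29 → go left; 26 > 23 → go right. Place as right child of 23.
Insert 50: 50 > 33 → go right; 50 < 53 → go left. Place as left child of 53.
Insert 31: 31 < 33 → go left; 31 > 29 → go right. Place as right child of 29.
Insert 43: 43 > 33 → go right; 43 < 53 → go left; 43 < 50 → go left. Place as left child of 50.
Insert 25: 25 < 33 → go left; 25 < 29 → go left; 25 > 23 → go right; 25 < 26 → go left. Place as left child of 26.
Insert 44: 44 > 33 → go right; 44 < 53 → go left; 44 < 50 → go left; 44 > 43 → go right. Place as right child of 43.

25 31 44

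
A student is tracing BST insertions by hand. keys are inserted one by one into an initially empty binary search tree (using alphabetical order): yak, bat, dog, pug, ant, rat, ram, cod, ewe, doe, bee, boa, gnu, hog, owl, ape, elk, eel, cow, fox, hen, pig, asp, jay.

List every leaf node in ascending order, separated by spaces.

asp boa cow eel fox hen jay pig ram

yak: root
bat: left child of yak (depth 1)
dog: right child of bat (depth 2)
pug: right child of dog (depth 3)
ant: left child of bat (depth 2)
rat: right child of pug (depth 4)
ram: left child of rat (depth 5)
cod: left child of dog (depth 3)
ewe: left child of pug (depth 4)
doe: right child of cod (depth 4)
bee: left child of cod (depth 4)
boa: right child of bee (depth 5)
gnu: right child of ewe (depth 5)
hog: right child of gnu (depth 6)
owl: right child of hog (depth 7)
ape: right child of ant (depth 3)
elk: left child of ewe (depth 5)
eel: left child of elk (depth 6)
cow: left child of doe (depth 5)
fox: left child of gnu (depth 6)
hen: left child of hog (depth 7)
pig: right child of owl (depth 8)
asp: right child of ape (depth 4)
jay: left child of owl (depth 8)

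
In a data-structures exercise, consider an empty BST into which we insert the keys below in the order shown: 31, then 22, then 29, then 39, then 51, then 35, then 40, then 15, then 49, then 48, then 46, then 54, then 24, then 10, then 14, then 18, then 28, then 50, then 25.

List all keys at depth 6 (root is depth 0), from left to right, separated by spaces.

Insert 31: tree is empty, so 31 becomes the root.
Insert 22: 22 < 31 → go left. Place as left child of 31.
Insert 29: 29 < 31 → go left; 29 > 22 → go right. Place as right child of 22.
Insert 39: 39 > 31 → go right. Place as right child of 31.
Insert 51: 51 > 31 → go right; 51 > 39 → go right. Place as right child of 39.
Insert 35: 35 > 31 → go right; 35 < 39 → go left. Place as left child of 39.
Insert 40: 40 > 31 → go right; 40 > 39 → go right; 40 < 51 → go left. Place as left child of 51.
Insert 15: 15 < 31 → go left; 15 < 22 → go left. Place as left child of 22.
Insert 49: 49 > 31 → go right; 49 > 39 → go right; 49 < 51 → go left; 49 > 40 → go right. Place as right child of 40.
Insert 48: 48 > 31 → go right; 48 > 39 → go right; 48 < 51 → go left; 48 > 40 → go right; 48 < 49 → go left. Place as left child of 49.
Insert 46: 46 > 31 → go right; 46 > 39 → go right; 46 < 51 → go left; 46 > 40 → go right; 46 < 49 → go left; 46 < 48 → go left. Place as left child of 48.
Insert 54: 54 > 31 → go right; 54 > 39 → go right; 54 > 51 → go right. Place as right child of 51.
Insert 24: 24 < 31 → go left; 24 > 22 → go right; 24 < 29 → go left. Place as left child of 29.
Insert 10: 10 < 31 → go left; 10 < 22 → go left; 10 < 15 → go left. Place as left child of 15.
Insert 14: 14 < 31 → go left; 14 < 22 → go left; 14 < 15 → go left; 14 > 10 → go right. Place as right child of 10.
Insert 18: 18 < 31 → go left; 18 < 22 → go left; 18 > 15 → go right. Place as right child of 15.
Insert 28: 28 < 31 → go left; 28 > 22 → go right; 28 < 29 → go left; 28 > 24 → go right. Place as right child of 24.
Insert 50: 50 > 31 → go right; 50 > 39 → go right; 50 < 51 → go left; 50 > 40 → go right; 50 > 49 → go right. Place as right child of 49.
Insert 25: 25 < 31 → go left; 25 > 22 → go right; 25 < 29 → go left; 25 > 24 → go right; 25 < 28 → go left. Place as left child of 28.

46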